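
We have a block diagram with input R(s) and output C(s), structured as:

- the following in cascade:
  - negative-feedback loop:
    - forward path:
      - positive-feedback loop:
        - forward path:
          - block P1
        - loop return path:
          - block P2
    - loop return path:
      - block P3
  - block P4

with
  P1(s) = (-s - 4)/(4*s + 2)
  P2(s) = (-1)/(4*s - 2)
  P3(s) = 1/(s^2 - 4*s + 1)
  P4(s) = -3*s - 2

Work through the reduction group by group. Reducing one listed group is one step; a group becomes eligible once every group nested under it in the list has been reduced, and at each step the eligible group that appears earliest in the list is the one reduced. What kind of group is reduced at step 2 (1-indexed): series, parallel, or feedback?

Step 1 - feedback reduction of P1, P2
Step 2 - apply the feedback formula to [P1/(1-P1*P2)], P3
Step 3 - multiply [[P1/(1-P1*P2)]/(1+[P1/(1-P1*P2)]*P3)], P4 (series)
So the answer for step 2 is feedback.

Final answer: feedback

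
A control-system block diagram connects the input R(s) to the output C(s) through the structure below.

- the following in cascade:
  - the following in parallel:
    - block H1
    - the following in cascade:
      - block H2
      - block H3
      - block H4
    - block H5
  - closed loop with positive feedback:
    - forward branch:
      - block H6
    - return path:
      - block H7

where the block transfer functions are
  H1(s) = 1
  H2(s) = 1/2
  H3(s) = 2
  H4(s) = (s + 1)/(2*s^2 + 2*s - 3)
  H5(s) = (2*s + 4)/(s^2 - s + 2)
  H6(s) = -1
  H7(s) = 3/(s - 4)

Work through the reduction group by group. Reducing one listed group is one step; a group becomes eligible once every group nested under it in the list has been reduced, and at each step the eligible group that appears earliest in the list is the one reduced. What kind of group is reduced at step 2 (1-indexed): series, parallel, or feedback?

Step 1: cascade H2, H3, H4
Step 2: sum the parallel branches H1, (H2*H3*H4), H5
Step 3: reduce the feedback loop with forward H6 and return H7
Step 4: cascade (H1+(H2*H3*H4)+H5), [H6/(1-H6*H7)]
Step 2 collapses a parallel group.

Hence the answer: parallel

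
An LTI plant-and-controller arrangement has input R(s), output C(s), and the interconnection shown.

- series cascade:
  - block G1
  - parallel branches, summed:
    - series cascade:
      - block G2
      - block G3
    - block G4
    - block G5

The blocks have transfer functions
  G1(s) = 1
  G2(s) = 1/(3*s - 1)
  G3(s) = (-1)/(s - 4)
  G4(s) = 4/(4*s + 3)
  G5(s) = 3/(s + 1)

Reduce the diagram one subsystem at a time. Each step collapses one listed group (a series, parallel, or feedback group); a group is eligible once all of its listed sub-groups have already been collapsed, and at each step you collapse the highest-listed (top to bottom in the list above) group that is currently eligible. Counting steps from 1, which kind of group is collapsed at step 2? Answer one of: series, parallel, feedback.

Reducing step by step:

[1] series reduction of G2, G3
[2] parallel reduction of (G2*G3), G4, G5
[3] multiply G1, ((G2*G3)+G4+G5) (series)
At step 2 the group reduced is parallel.

Answer: parallel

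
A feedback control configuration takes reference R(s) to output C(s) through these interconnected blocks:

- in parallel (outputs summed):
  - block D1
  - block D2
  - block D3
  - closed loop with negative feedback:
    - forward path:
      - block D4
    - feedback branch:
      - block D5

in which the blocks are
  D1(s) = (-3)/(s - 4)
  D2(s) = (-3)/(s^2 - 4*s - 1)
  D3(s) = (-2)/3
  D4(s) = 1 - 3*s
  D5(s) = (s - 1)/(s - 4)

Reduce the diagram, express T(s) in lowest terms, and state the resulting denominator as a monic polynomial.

Step 1: feedback reduction of D4, D5, giving (3*s^2 - 13*s + 4)/(3*s^2 - 5*s + 5)
Step 2: add D1, D2, D3, [D4/(1+D4*D5)] (parallel), giving (3*s^5 - 80*s^4 + 405*s^3 - 484*s^2 - 176*s + 233)/(9*s^5 - 87*s^4 + 270*s^3 - 309*s^2 + 165*s + 60)
That last expression is T(s), already simplified. Scaling its denominator by 1/9 (the reciprocal of the leading coefficient) yields the monic denominator.

Answer: s^5 - 29*s^4/3 + 30*s^3 - 103*s^2/3 + 55*s/3 + 20/3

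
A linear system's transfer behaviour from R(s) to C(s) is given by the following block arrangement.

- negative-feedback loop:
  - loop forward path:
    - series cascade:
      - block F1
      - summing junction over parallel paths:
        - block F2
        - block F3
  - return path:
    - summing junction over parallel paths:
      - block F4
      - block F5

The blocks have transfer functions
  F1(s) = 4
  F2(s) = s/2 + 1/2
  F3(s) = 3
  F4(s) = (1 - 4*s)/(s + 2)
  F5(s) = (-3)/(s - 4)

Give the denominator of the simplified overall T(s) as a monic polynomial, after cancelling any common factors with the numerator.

Reducing step by step:

Step 1. add F2, F3 (parallel) gives s/2 + 7/2
Step 2. reduce the series chain F1, (F2+F3) gives 2*s + 14
Step 3. sum the parallel branches F4, F5 gives (-4*s^2 + 14*s - 10)/(s^2 - 2*s - 8)
Step 4. feedback reduction of (F1*(F2+F3)), (F4+F5) gives (-2*s^3 - 10*s^2 + 44*s + 112)/(8*s^3 + 27*s^2 - 174*s + 148)
The result of step 4 is T(s) in lowest terms. Its denominator has leading coefficient 8; dividing the denominator through by 8 makes it monic.

Answer: s^3 + 27*s^2/8 - 87*s/4 + 37/2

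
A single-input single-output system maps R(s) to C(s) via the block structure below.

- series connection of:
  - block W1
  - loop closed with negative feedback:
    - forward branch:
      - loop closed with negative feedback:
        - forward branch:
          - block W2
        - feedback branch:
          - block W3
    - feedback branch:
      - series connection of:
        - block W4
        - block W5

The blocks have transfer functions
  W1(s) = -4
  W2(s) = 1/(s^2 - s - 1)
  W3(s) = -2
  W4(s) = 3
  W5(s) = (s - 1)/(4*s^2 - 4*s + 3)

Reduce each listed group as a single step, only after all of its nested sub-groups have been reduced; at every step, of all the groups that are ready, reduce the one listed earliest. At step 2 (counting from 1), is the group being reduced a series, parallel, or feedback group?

The answer is series.

Reasoning:
1. collapse the loop (W2 forward, W3 return)
2. series reduction of W4, W5
3. feedback reduction of [W2/(1+W2*W3)], (W4*W5)
4. multiply W1, [[W2/(1+W2*W3)]/(1+[W2/(1+W2*W3)]*(W4*W5))] (series)
Step 2: series.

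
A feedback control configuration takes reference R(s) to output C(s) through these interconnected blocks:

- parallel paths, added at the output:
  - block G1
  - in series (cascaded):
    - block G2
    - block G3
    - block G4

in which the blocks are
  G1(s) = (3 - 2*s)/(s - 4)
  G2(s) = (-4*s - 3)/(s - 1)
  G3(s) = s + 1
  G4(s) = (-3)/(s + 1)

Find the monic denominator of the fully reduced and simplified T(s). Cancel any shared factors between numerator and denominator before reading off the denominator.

(1) multiply G2, G3, G4 (series) = (12*s + 9)/(s - 1)
(2) add G1, (G2*G3*G4) (parallel) = (10*s^2 - 34*s - 39)/(s^2 - 5*s + 4)
Step 2 gives the fully reduced T(s), with no common factor left to cancel. The denominator is already monic (leading coefficient 1).

Answer: s^2 - 5*s + 4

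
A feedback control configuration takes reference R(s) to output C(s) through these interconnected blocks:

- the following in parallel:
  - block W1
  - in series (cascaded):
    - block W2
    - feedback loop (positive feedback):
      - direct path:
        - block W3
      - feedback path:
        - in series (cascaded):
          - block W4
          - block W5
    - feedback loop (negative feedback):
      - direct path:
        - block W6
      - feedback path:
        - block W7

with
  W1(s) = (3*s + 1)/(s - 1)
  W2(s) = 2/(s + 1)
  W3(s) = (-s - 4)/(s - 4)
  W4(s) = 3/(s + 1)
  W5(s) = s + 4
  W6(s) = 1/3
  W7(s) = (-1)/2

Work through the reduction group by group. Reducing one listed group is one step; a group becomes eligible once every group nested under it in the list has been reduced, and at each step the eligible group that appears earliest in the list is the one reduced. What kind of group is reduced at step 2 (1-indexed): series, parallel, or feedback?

The answer is feedback.

Reasoning:
[1] cascade W4, W5
[2] apply the feedback formula to W3, (W4*W5)
[3] apply the feedback formula to W6, W7
[4] cascade W2, [W3/(1-W3*(W4*W5))], [W6/(1+W6*W7)]
[5] combine W1, (W2*[W3/(1-W3*(W4*W5))]*[W6/(1+W6*W7)]) in parallel
Step 2 collapses a feedback group.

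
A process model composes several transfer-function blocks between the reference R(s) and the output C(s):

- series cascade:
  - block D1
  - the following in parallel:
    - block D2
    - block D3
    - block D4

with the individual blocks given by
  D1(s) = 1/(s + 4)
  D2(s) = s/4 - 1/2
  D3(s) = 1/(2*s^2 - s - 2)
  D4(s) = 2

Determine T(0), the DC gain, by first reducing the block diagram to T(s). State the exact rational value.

Step 1. parallel reduction of D2, D3, D4, giving (2*s^3 + 11*s^2 - 8*s - 8)/(8*s^2 - 4*s - 8)
Step 2. cascade D1, (D2+D3+D4), giving (2*s^3 + 11*s^2 - 8*s - 8)/(8*s^3 + 28*s^2 - 24*s - 32)
Step 2 gives the overall T(s). Then T(0) = -8/(-32) = 1/4.

Therefore the answer is 1/4.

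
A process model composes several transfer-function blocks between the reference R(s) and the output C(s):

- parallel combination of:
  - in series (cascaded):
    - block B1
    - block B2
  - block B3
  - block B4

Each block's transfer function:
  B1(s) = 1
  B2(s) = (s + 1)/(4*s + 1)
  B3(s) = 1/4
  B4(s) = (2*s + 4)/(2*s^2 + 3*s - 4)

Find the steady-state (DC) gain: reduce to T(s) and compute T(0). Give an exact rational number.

The answer is 1/4.

Reasoning:
Step 1. combine B1, B2 in series = (s + 1)/(4*s + 1)
Step 2. add (B1*B2), B3, B4 (parallel) = (16*s^3 + 66*s^2 + 55*s - 4)/(32*s^3 + 56*s^2 - 52*s - 16)
Step 2 gives the overall T(s). Then T(0) = -4/(-16) = 1/4.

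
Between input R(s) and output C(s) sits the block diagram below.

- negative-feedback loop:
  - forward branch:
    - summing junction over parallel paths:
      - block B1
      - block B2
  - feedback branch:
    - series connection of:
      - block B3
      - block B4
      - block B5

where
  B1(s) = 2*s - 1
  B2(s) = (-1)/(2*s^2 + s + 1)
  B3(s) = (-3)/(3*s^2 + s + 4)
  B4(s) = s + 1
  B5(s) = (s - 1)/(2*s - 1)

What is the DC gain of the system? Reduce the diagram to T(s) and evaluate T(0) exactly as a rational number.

Reducing step by step:

Step 1 - combine B1, B2 in parallel = (4*s^3 + s - 2)/(2*s^2 + s + 1)
Step 2 - combine B3, B4, B5 in series = (3 - 3*s^2)/(6*s^3 - s^2 + 7*s - 4)
Step 3 - close the feedback loop around (B1+B2), (B3*B4*B5) = (24*s^6 - 4*s^5 + 34*s^4 - 29*s^3 + 9*s^2 - 18*s + 8)/(4*s^4 + 28*s^3 + 4*s^2 + 6*s - 10)
Step 3 gives the overall T(s). Then T(0) = 8/(-10) = -4/5.

Answer: -4/5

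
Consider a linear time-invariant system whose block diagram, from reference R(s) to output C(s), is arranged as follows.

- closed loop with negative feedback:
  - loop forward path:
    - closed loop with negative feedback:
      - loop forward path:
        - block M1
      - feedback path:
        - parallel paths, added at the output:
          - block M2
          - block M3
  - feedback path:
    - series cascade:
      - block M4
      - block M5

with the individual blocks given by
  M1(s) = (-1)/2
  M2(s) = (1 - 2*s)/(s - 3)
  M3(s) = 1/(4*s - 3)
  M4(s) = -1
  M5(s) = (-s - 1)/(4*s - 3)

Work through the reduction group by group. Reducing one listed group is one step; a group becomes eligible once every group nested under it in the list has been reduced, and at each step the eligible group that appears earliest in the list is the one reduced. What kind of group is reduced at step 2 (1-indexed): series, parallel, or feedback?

The answer is feedback.

Reasoning:
Step 1: add M2, M3 (parallel)
Step 2: close the feedback loop around M1, (M2+M3)
Step 3: reduce the series chain M4, M5
Step 4: reduce the feedback loop with forward [M1/(1+M1*(M2+M3))] and return (M4*M5)
The group at step 2 is a feedback group.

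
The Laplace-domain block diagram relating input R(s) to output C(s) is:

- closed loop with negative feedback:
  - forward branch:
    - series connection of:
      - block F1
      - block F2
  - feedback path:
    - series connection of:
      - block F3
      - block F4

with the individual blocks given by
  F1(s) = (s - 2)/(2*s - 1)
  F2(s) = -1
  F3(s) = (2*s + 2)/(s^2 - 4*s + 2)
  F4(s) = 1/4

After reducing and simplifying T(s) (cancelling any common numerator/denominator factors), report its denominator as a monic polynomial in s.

Step 1. multiply F1, F2 (series) gives (2 - s)/(2*s - 1)
Step 2. reduce the series chain F3, F4 gives (s + 1)/(2*s^2 - 8*s + 4)
Step 3. close the feedback loop around (F1*F2), (F3*F4) gives (-2*s^3 + 12*s^2 - 20*s + 8)/(4*s^3 - 19*s^2 + 17*s - 2)
No further cancellation is possible in the step-3 result, so that is T(s). Its denominator becomes monic after dividing by the leading coefficient 4.

Final answer: s^3 - 19*s^2/4 + 17*s/4 - 1/2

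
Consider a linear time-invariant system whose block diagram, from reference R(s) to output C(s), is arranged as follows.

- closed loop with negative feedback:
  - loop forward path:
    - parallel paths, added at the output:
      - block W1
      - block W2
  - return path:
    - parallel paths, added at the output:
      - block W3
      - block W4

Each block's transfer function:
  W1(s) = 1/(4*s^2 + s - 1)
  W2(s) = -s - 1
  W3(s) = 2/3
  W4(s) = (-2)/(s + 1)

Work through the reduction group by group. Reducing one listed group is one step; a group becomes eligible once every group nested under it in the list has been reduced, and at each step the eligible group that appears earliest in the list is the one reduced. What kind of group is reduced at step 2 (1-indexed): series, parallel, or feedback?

The answer is parallel.

Reasoning:
Step 1: parallel reduction of W1, W2
Step 2: combine W3, W4 in parallel
Step 3: feedback reduction of (W1+W2), (W3+W4)
At step 2 the group reduced is parallel.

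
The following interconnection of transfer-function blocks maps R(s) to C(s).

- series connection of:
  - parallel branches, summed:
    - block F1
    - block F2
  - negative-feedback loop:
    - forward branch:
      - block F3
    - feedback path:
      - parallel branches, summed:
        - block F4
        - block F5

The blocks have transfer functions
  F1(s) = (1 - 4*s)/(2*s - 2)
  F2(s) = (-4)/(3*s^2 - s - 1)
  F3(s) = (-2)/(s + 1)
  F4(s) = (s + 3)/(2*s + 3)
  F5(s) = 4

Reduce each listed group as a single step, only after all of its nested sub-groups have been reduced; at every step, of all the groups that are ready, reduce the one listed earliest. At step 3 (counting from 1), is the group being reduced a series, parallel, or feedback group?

Reducing step by step:

[1] combine F1, F2 in parallel
[2] parallel reduction of F4, F5
[3] close the feedback loop around F3, (F4+F5)
[4] cascade (F1+F2), [F3/(1+F3*(F4+F5))]
Step 3: feedback.

Answer: feedback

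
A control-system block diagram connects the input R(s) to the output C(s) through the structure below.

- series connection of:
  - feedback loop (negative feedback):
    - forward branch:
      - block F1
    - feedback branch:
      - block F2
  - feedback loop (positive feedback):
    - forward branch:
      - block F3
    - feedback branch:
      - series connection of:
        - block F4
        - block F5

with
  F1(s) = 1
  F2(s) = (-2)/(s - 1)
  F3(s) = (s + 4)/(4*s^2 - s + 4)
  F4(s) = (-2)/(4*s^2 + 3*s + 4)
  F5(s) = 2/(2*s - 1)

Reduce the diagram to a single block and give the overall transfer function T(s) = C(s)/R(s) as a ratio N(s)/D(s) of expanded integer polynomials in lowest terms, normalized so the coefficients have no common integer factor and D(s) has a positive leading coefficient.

Step 1: close the feedback loop around F1, F2, giving (s - 1)/(s - 3)
Step 2: cascade F4, F5, giving (-4)/(8*s^3 + 2*s^2 + 5*s - 4)
Step 3: feedback reduction of F3, (F4*F5), giving (8*s^4 + 34*s^3 + 13*s^2 + 16*s - 16)/(32*s^5 + 50*s^3 - 13*s^2 + 28*s)
Step 4: multiply [F1/(1+F1*F2)], [F3/(1-F3*(F4*F5))] (series), which is the overall transfer function T(s) = C(s)/R(s) in lowest terms

Final answer: (8*s^5 + 26*s^4 - 21*s^3 + 3*s^2 - 32*s + 16)/(32*s^6 - 96*s^5 + 50*s^4 - 163*s^3 + 67*s^2 - 84*s)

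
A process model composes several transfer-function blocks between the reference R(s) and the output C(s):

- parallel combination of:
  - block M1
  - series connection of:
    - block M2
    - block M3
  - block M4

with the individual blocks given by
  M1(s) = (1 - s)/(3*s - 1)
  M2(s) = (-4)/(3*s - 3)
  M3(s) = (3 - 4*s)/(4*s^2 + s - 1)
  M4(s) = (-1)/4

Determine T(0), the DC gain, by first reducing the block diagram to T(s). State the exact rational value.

The answer is -21/4.

Reasoning:
1. series reduction of M2, M3 = (16*s - 12)/(12*s^3 - 9*s^2 - 6*s + 3)
2. reduce the parallel group M1, (M2*M3), M4 = (-84*s^4 + 123*s^3 + 189*s^2 - 259*s + 63)/(144*s^4 - 156*s^3 - 36*s^2 + 60*s - 12)
Evaluating the step-2 result (the overall T(s)) at s = 0 gives T(0) = 63/(-12) = -21/4.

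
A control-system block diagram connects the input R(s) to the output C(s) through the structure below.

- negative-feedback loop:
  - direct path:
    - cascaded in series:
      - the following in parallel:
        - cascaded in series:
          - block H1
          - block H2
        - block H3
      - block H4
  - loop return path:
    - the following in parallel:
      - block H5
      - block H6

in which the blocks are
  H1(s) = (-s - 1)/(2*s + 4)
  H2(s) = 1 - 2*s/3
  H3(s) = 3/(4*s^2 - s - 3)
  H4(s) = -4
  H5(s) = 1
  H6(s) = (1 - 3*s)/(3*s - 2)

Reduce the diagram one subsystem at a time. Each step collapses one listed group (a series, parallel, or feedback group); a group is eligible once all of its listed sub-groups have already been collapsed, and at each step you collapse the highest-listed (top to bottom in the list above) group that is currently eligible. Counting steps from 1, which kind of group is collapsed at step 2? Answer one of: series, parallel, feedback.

1. reduce the series chain H1, H2
2. reduce the parallel group (H1*H2), H3
3. series reduction of ((H1*H2)+H3), H4
4. add H5, H6 (parallel)
5. reduce the feedback loop with forward (((H1*H2)+H3)*H4) and return (H5+H6)
So the answer for step 2 is parallel.

Final answer: parallel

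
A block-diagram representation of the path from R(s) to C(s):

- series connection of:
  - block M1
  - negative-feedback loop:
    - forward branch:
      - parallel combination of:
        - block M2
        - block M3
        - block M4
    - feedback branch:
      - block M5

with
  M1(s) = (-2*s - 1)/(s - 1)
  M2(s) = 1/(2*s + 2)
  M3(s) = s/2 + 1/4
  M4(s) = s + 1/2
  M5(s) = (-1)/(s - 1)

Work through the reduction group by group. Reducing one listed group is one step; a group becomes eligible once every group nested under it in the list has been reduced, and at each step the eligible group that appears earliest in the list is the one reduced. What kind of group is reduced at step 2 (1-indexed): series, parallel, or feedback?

Step 1. parallel reduction of M2, M3, M4
Step 2. reduce the feedback loop with forward (M2+M3+M4) and return M5
Step 3. cascade M1, [(M2+M3+M4)/(1+(M2+M3+M4)*M5)]
The group at step 2 is a feedback group.

Answer: feedback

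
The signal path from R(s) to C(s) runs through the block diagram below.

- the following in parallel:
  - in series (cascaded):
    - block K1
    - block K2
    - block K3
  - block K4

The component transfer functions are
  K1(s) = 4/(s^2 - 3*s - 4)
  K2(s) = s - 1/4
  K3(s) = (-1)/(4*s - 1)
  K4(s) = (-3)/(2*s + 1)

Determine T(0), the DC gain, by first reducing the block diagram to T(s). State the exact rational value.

[1] combine K1, K2, K3 in series = (-1)/(s^2 - 3*s - 4)
[2] parallel reduction of (K1*K2*K3), K4 = (-3*s^2 + 7*s + 11)/(2*s^3 - 5*s^2 - 11*s - 4)
The step-2 result is T(s). Setting s = 0: T(0) = 11/(-4) = -11/4.

Answer: -11/4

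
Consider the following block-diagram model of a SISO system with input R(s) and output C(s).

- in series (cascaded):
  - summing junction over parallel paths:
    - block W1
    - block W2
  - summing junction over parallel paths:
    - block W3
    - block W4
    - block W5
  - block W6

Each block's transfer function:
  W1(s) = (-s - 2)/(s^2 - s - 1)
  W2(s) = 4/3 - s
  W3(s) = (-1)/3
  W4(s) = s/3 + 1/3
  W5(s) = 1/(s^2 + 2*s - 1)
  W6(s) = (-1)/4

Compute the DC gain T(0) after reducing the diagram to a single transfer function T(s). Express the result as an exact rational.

1. parallel reduction of W1, W2; result (-3*s^3 + 7*s^2 - 4*s - 10)/(3*s^2 - 3*s - 3)
2. sum the parallel branches W3, W4, W5; result (s^3 + 2*s^2 - s + 3)/(3*s^2 + 6*s - 3)
3. multiply (W1+W2), (W3+W4+W5), W6 (series); result (3*s^6 - s^5 - 13*s^4 + 34*s^3 - 5*s^2 + 2*s + 30)/(36*s^4 + 36*s^3 - 144*s^2 - 36*s + 36)
Step 3 gives the overall T(s). Then T(0) = 30/36 = 5/6.

Final answer: 5/6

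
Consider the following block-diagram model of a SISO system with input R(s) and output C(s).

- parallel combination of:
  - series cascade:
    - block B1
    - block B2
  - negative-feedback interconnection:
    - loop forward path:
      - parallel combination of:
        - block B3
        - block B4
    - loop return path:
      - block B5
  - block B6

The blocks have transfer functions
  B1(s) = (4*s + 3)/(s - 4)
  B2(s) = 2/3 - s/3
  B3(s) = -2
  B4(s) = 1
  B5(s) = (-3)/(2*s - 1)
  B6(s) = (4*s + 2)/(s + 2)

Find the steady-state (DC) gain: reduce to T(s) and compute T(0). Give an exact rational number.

Answer: 1

Working:
(1) cascade B1, B2, giving (-4*s^2 + 5*s + 6)/(3*s - 12)
(2) reduce the parallel group B3, B4, giving -1
(3) apply the feedback formula to (B3+B4), B5, giving (1 - 2*s)/(2*s + 2)
(4) parallel reduction of (B1*B2), [(B3+B4)/(1+(B3+B4)*B5)], B6, giving (-8*s^4 + 4*s^3 - 19*s^2 - 34*s - 48)/(6*s^3 - 6*s^2 - 60*s - 48)
Evaluating the step-4 result (the overall T(s)) at s = 0 gives T(0) = -48/(-48) = 1.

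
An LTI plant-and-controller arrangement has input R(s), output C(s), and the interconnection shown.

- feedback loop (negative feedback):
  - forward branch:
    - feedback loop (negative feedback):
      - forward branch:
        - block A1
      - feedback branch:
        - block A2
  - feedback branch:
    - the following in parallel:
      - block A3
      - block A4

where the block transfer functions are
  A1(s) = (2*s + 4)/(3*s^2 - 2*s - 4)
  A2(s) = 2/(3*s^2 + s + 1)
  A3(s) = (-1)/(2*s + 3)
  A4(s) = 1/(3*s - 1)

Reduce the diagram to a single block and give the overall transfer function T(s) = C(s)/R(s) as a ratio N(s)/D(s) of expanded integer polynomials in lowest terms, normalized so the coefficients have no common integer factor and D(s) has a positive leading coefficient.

1. close the feedback loop around A1, A2 = (6*s^3 + 14*s^2 + 6*s + 4)/(9*s^4 - 3*s^3 - 11*s^2 - 2*s + 4)
2. parallel reduction of A3, A4 = (4 - s)/(6*s^2 + 7*s - 3)
3. close the feedback loop around [A1/(1+A1*A2)], (A3+A4): this yields T(s), and no further normalization is needed

Hence the answer: (36*s^5 + 126*s^4 + 116*s^3 + 24*s^2 + 10*s - 12)/(54*s^6 + 45*s^5 - 120*s^4 - 70*s^3 + 93*s^2 + 54*s + 4)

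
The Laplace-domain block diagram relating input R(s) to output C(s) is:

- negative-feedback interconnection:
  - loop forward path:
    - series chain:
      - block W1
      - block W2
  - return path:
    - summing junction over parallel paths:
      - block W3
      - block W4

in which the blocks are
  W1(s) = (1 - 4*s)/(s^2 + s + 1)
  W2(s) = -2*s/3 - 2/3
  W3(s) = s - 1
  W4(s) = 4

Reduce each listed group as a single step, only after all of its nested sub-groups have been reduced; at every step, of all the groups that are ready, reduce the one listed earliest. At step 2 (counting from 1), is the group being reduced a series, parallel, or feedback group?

Reducing step by step:

[1] reduce the series chain W1, W2
[2] add W3, W4 (parallel)
[3] reduce the feedback loop with forward (W1*W2) and return (W3+W4)
The group at step 2 is a parallel group.

Answer: parallel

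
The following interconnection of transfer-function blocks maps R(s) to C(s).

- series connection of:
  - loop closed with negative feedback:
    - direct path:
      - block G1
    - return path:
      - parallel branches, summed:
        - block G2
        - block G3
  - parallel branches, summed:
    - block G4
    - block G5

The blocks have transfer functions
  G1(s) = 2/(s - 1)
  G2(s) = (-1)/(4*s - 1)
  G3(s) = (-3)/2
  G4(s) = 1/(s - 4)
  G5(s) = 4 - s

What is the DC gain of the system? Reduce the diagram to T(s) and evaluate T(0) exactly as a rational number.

The answer is -15/4.

Reasoning:
[1] reduce the parallel group G2, G3 -> (1 - 12*s)/(8*s - 2)
[2] feedback reduction of G1, (G2+G3) -> (8*s - 2)/(4*s^2 - 17*s + 2)
[3] add G4, G5 (parallel) -> (-s^2 + 8*s - 15)/(s - 4)
[4] reduce the series chain [G1/(1+G1*(G2+G3))], (G4+G5) -> (-8*s^3 + 66*s^2 - 136*s + 30)/(4*s^3 - 33*s^2 + 70*s - 8)
DC gain: substitute s = 0 into T(s) from step 4: T(0) = 30/(-8) = -15/4.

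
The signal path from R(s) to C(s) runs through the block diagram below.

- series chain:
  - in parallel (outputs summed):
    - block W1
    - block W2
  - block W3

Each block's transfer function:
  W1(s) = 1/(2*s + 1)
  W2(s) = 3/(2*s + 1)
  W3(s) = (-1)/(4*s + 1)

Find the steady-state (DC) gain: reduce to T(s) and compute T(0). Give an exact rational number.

The answer is -4.

Reasoning:
Step 1: combine W1, W2 in parallel, giving 4/(2*s + 1)
Step 2: multiply (W1+W2), W3 (series), giving (-4)/(8*s^2 + 6*s + 1)
Evaluating the step-2 result (the overall T(s)) at s = 0 gives T(0) = -4/1 = -4.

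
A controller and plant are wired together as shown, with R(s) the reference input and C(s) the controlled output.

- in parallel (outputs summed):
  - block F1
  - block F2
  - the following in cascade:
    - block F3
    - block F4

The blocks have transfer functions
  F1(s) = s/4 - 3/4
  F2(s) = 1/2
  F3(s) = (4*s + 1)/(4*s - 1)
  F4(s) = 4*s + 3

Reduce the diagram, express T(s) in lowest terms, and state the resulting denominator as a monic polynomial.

Step 1. series reduction of F3, F4, giving (16*s^2 + 16*s + 3)/(4*s - 1)
Step 2. sum the parallel branches F1, F2, (F3*F4), giving (68*s^2 + 59*s + 13)/(16*s - 4)
The result of step 2 is T(s) in lowest terms. Its denominator has leading coefficient 16; dividing the denominator through by 16 makes it monic.

Hence the answer: s - 1/4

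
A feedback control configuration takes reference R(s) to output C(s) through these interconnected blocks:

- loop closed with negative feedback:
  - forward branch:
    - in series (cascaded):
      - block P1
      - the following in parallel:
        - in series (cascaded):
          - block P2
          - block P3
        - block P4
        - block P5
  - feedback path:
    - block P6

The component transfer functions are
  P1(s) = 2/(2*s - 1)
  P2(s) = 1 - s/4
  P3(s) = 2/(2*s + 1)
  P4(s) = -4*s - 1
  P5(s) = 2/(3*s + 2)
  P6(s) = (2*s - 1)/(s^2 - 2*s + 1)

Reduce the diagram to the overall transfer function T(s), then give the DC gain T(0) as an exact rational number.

[1] reduce the series chain P2, P3; result (4 - s)/(4*s + 2)
[2] parallel reduction of (P2*P3), P4, P5; result (-48*s^3 - 71*s^2 - 12*s + 8)/(12*s^2 + 14*s + 4)
[3] reduce the series chain P1, ((P2*P3)+P4+P5); result (-48*s^3 - 71*s^2 - 12*s + 8)/(12*s^3 + 8*s^2 - 3*s - 2)
[4] reduce the feedback loop with forward (P1*((P2*P3)+P4+P5)) and return P6; result (-48*s^5 + 25*s^4 + 82*s^3 - 39*s^2 - 28*s + 8)/(12*s^5 - 112*s^4 - 101*s^3 + 59*s^2 + 29*s - 10)
That last expression is T(s); at s = 0 only the constant terms survive, so T(0) = 8/(-10) = -4/5.

Answer: -4/5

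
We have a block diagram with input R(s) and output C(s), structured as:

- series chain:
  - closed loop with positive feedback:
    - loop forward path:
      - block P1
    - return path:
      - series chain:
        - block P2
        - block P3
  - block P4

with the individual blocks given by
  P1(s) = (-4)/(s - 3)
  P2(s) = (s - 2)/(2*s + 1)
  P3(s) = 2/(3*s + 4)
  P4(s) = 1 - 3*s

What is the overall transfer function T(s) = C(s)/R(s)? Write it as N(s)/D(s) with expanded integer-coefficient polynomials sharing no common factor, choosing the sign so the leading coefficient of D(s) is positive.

The answer is (72*s^3 + 108*s^2 + 4*s - 16)/(6*s^3 - 7*s^2 - 21*s - 28).

Reasoning:
Step 1. combine P2, P3 in series = (2*s - 4)/(6*s^2 + 11*s + 4)
Step 2. collapse the loop (P1 forward, (P2*P3) return) = (-24*s^2 - 44*s - 16)/(6*s^3 - 7*s^2 - 21*s - 28)
Step 3. series reduction of [P1/(1-P1*(P2*P3))], P4; the result is T(s) itself (integer coefficients, no common factor, positive leading denominator coefficient)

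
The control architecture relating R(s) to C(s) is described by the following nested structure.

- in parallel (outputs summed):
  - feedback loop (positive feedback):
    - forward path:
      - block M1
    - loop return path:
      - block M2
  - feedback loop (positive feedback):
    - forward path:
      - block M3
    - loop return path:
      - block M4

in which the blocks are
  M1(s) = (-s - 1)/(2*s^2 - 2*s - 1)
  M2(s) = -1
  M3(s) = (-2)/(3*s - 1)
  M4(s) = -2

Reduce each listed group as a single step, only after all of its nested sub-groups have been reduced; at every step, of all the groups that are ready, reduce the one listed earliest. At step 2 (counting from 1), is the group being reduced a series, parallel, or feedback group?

Answer: feedback

Working:
Step 1 - feedback reduction of M1, M2
Step 2 - apply the feedback formula to M3, M4
Step 3 - parallel reduction of [M1/(1-M1*M2)], [M3/(1-M3*M4)]
Step 2: feedback.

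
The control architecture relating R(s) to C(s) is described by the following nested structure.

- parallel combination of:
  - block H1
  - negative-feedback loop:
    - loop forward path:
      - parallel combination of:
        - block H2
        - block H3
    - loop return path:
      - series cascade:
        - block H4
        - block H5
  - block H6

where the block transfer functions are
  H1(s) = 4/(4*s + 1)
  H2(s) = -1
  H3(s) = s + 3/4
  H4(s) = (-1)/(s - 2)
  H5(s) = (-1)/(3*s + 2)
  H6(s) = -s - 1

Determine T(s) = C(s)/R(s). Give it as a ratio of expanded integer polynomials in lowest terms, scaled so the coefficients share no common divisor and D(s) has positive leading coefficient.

The answer is (-76*s^3 + 97*s^2 + 53*s - 47)/(48*s^3 - 36*s^2 - 80*s - 17).

Reasoning:
1. reduce the parallel group H2, H3; result s - 1/4
2. reduce the series chain H4, H5; result 1/(3*s^2 - 4*s - 4)
3. reduce the feedback loop with forward (H2+H3) and return (H4*H5); result (12*s^3 - 19*s^2 - 12*s + 4)/(12*s^2 - 12*s - 17)
4. sum the parallel branches H1, [(H2+H3)/(1+(H2+H3)*(H4*H5))], H6; the result is T(s) itself (integer coefficients, no common factor, positive leading denominator coefficient)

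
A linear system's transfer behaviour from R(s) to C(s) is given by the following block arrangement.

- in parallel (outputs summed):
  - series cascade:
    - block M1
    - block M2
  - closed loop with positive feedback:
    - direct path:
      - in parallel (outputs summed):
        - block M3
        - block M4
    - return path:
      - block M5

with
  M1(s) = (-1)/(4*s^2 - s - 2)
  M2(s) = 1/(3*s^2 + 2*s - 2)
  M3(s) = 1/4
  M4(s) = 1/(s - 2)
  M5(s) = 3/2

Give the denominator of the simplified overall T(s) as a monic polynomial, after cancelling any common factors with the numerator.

[1] cascade M1, M2: (-1)/(12*s^4 + 5*s^3 - 16*s^2 - 2*s + 4)
[2] sum the parallel branches M3, M4: (s + 2)/(4*s - 8)
[3] feedback reduction of (M3+M4), M5: (2*s + 4)/(5*s - 22)
[4] sum the parallel branches (M1*M2), [(M3+M4)/(1-(M3+M4)*M5)]: (24*s^5 + 58*s^4 - 12*s^3 - 68*s^2 - 5*s + 38)/(60*s^5 - 239*s^4 - 190*s^3 + 342*s^2 + 64*s - 88)
T(s) is the step-4 result (common factors already cancelled). Leading coefficient of the denominator: 60. Divide through by 60 for the monic polynomial.

Hence the answer: s^5 - 239*s^4/60 - 19*s^3/6 + 57*s^2/10 + 16*s/15 - 22/15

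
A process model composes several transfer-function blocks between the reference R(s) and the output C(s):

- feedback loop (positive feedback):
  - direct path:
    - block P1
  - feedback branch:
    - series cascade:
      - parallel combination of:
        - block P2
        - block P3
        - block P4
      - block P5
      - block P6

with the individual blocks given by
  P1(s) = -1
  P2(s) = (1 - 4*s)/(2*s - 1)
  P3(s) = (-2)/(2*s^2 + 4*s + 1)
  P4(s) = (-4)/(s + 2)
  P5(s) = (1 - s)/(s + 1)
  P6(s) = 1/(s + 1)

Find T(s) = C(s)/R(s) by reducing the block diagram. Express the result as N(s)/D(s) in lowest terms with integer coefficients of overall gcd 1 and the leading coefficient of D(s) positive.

First reduce the diagram to T(s).

(1) sum the parallel branches P2, P3, P4 -> (-8*s^4 - 46*s^3 - 56*s^2 + 3*s + 10)/(4*s^4 + 14*s^3 + 10*s^2 - 5*s - 2)
(2) multiply (P2+P3+P4), P5, P6 (series) -> (8*s^5 + 38*s^4 + 10*s^3 - 59*s^2 - 7*s + 10)/(4*s^6 + 22*s^5 + 42*s^4 + 29*s^3 - 2*s^2 - 9*s - 2)
(3) feedback reduction of P1, ((P2+P3+P4)*P5*P6): this yields T(s), and no further normalization is needed

Answer: (-4*s^6 - 22*s^5 - 42*s^4 - 29*s^3 + 2*s^2 + 9*s + 2)/(4*s^6 + 30*s^5 + 80*s^4 + 39*s^3 - 61*s^2 - 16*s + 8)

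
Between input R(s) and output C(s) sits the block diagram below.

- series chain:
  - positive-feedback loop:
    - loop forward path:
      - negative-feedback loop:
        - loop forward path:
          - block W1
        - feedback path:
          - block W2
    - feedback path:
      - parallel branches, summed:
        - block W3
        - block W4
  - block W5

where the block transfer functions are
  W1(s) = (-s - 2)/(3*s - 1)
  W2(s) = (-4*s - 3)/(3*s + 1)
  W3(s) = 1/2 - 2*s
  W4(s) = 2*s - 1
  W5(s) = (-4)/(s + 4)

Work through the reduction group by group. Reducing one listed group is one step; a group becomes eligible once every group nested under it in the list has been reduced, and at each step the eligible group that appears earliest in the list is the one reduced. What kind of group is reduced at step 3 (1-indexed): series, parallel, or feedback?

The answer is feedback.

Reasoning:
(1) feedback reduction of W1, W2
(2) parallel reduction of W3, W4
(3) collapse the loop ([W1/(1+W1*W2)] forward, (W3+W4) return)
(4) series reduction of [[W1/(1+W1*W2)]/(1-[W1/(1+W1*W2)]*(W3+W4))], W5
Step 3: feedback.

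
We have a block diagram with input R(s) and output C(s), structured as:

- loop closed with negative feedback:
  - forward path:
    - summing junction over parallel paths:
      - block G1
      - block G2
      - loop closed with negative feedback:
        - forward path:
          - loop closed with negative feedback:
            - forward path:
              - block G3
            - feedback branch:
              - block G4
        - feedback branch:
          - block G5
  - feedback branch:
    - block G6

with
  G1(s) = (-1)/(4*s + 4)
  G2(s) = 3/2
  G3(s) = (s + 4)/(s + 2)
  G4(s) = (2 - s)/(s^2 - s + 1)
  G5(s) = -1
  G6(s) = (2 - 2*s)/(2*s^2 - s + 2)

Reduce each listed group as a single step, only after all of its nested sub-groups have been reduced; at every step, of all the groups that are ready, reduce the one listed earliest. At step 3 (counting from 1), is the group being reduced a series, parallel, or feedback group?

(1) close the feedback loop around G3, G4
(2) reduce the feedback loop with forward [G3/(1+G3*G4)] and return G5
(3) parallel reduction of G1, G2, [[G3/(1+G3*G4)]/(1+[G3/(1+G3*G4)]*G5)]
(4) reduce the feedback loop with forward (G1+G2+[[G3/(1+G3*G4)]/(1+[G3/(1+G3*G4)]*G5)]) and return G6
At step 3 the group reduced is parallel.

Final answer: parallel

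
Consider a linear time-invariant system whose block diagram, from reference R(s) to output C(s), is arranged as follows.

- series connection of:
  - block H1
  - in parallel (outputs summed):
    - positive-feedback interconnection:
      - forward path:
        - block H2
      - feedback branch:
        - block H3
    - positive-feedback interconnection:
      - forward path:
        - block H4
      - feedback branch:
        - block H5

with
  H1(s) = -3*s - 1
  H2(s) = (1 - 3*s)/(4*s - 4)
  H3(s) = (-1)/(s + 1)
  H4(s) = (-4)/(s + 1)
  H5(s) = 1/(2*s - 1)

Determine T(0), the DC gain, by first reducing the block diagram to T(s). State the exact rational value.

First reduce the diagram to T(s).

1. collapse the loop (H2 forward, H3 return) gives (-3*s^2 - 2*s + 1)/(4*s^2 - 3*s - 3)
2. apply the feedback formula to H4, H5 gives (4 - 8*s)/(2*s^2 + s + 3)
3. combine [H2/(1-H2*H3)], [H4/(1-H4*H5)] in parallel gives (-6*s^4 - 39*s^3 + 31*s^2 + 7*s - 9)/(8*s^4 - 2*s^3 + 3*s^2 - 12*s - 9)
4. reduce the series chain H1, ([H2/(1-H2*H3)]+[H4/(1-H4*H5)]) gives (18*s^5 + 123*s^4 - 54*s^3 - 52*s^2 + 20*s + 9)/(8*s^4 - 2*s^3 + 3*s^2 - 12*s - 9)
DC gain: substitute s = 0 into T(s) from step 4: T(0) = 9/(-9) = -1.

Answer: -1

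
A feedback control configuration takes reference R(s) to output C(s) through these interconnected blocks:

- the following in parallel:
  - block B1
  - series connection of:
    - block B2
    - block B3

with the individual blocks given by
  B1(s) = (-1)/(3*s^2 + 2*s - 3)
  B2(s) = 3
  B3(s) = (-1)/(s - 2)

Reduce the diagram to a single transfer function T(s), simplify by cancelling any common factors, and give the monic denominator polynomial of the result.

[1] cascade B2, B3; result (-3)/(s - 2)
[2] reduce the parallel group B1, (B2*B3); result (-9*s^2 - 7*s + 11)/(3*s^3 - 4*s^2 - 7*s + 6)
That last expression is T(s), already simplified. Scaling its denominator by 1/3 (the reciprocal of the leading coefficient) yields the monic denominator.

Final answer: s^3 - 4*s^2/3 - 7*s/3 + 2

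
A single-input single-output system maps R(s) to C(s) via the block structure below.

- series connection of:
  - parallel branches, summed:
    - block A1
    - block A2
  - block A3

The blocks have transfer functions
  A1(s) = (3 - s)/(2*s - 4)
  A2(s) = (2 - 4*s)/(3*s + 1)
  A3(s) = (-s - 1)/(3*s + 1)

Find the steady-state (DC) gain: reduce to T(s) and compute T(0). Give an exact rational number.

Step 1 - reduce the parallel group A1, A2, giving (-11*s^2 + 28*s - 5)/(6*s^2 - 10*s - 4)
Step 2 - multiply (A1+A2), A3 (series), giving (11*s^3 - 17*s^2 - 23*s + 5)/(18*s^3 - 24*s^2 - 22*s - 4)
The step-2 result is T(s). Setting s = 0: T(0) = 5/(-4) = -5/4.

Therefore the answer is -5/4.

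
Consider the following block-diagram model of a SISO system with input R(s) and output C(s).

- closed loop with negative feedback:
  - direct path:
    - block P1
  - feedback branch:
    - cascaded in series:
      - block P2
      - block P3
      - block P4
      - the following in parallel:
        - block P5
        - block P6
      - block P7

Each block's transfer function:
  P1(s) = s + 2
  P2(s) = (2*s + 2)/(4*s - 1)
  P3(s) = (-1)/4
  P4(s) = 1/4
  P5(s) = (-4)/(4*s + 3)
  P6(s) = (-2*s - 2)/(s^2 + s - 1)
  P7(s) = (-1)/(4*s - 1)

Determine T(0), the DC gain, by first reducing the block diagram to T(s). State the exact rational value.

1. parallel reduction of P5, P6 -> (-12*s^2 - 18*s - 2)/(4*s^3 + 7*s^2 - s - 3)
2. multiply P2, P3, P4, (P5+P6), P7 (series) -> (-6*s^3 - 15*s^2 - 10*s - 1)/(256*s^5 + 320*s^4 - 272*s^3 - 132*s^2 + 92*s - 12)
3. collapse the loop (P1 forward, (P2*P3*P4*(P5+P6)*P7) return) -> (256*s^6 + 832*s^5 + 368*s^4 - 676*s^3 - 172*s^2 + 172*s - 24)/(256*s^5 + 314*s^4 - 299*s^3 - 172*s^2 + 71*s - 14)
The step-3 result is T(s). Setting s = 0: T(0) = -24/(-14) = 12/7.

Final answer: 12/7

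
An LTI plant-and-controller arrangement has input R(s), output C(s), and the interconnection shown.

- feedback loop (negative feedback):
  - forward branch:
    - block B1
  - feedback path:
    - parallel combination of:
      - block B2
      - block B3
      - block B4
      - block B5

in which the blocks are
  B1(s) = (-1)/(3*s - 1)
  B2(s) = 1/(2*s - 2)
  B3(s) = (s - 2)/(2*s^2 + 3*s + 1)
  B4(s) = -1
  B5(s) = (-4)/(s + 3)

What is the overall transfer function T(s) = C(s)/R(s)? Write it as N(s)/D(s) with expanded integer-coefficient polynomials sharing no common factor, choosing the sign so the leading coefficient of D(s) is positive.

(1) sum the parallel branches B2, B3, B4, B5 -> (-4*s^4 - 26*s^3 - s^2 + 26*s + 29)/(4*s^4 + 14*s^3 + 2*s^2 - 14*s - 6)
(2) collapse the loop (B1 forward, (B2+B3+B4+B5) return), giving the overall T(s)

Final answer: (-4*s^4 - 14*s^3 - 2*s^2 + 14*s + 6)/(12*s^5 + 42*s^4 + 18*s^3 - 43*s^2 - 30*s - 23)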